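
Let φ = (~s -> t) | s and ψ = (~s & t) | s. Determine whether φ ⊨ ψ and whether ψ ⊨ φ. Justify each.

Equivalent; both directions hold.

(⇒) Assume the antecedent. If s is true, (~s & t) | s reduces to true regardless of the other variables. If s is false, the antecedent forces (s = F, t = T), and (~s & t) | s holds there. Either way (~s & t) | s holds.

(⇐) Assume the antecedent. If s is true, (~s -> t) | s reduces to true regardless of the other variables. If s is false, the antecedent forces (s = F, t = T), and (~s -> t) | s holds there. Either way (~s -> t) | s holds.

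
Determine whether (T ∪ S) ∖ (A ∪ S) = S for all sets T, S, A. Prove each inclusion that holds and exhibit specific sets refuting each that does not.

(⊆) fails and (⊇) fails.

(⊆) This inclusion fails. Take T = {1}, S = ∅, A = ∅; then 1 ∈ (T ∪ S) ∖ (A ∪ S) but 1 ∉ S.

(⊇) This inclusion fails. Take T = ∅, S = {1}, A = ∅; then 1 ∈ S but 1 ∉ (T ∪ S) ∖ (A ∪ S).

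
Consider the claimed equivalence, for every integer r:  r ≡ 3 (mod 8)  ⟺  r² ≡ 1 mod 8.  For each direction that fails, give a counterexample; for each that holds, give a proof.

(→) Suppose r ≡ 3 (mod 8). Write r = 8j + 3. Then (8j + 3)² = 64j² + 48j + 9 = 8(8j² + 6j + 1) + 1, so r² ≡ 1 (mod 8).

(←) This fails: take r = 1. Then 1² = 1 ≡ 1 (mod 8), yet 1 ≡ 1 (mod 8), not 3.

Only the forward implication holds.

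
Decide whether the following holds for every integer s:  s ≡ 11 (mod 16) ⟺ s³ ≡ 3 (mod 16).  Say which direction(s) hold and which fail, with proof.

(→) Suppose s ≡ 11 (mod 16). Write s = 16j + 11. Then (16j + 11)³ = 4096j³ + 8448j² + 5808j + 1331 = 16(256j³ + 528j² + 363j + 83) + 3, so s³ ≡ 3 (mod 16).

(←) Conversely, suppose s³ ≡ 3 (mod 16). The only residue r in {0, …, 15} with r³ ≡ 3 (mod 16) is r = 11, so s ≡ 11 (mod 16).

Both directions hold; the statement is true.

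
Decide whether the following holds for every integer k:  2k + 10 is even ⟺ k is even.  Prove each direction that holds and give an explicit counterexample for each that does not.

(→) This fails: take k = 5. Then 2k + 10 = 20, which is even, yet k = 5 is odd, not even.

(←) Suppose k is even. Since 2 is even, 2k is even for every k, so 2k + 10 has the same parity as 10, which is even. Hence 2k + 10 is even.

The forward direction fails; the converse holds.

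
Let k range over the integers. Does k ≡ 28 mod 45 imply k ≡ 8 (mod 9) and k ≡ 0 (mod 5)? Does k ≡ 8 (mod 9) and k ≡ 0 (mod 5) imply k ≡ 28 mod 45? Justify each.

Neither implication holds.

[⇒] This fails: k = 28 gives 28 ≡ 28 (mod 45) but 28 ≡ 1 (mod 9), so the conjunction on the right does not hold.

[⇐] This fails: k = 35 satisfies both congruences on the right (35 ≡ 8 mod 9 and 35 ≡ 0 mod 5) yet 35 ≡ 35 (mod 45), not 28.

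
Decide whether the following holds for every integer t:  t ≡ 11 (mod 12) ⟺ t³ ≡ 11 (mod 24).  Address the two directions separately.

Forward direction. This fails: take t = 23. Then 23 ≡ 11 (mod 12), but 23³ = 12167 ≡ 23 (mod 24), not 11.

Converse. The residues r modulo 24 with r³ ≡ 11 (mod 24) are exactly {11}, and each is ≡ 11 (mod 12).

Only the converse holds.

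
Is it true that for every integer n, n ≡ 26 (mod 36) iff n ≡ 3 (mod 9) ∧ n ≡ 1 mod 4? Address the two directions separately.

(⇒) This fails: n = 26 gives 26 ≡ 26 (mod 36) but 26 ≡ 8 (mod 9), so the conjunction on the right does not hold.

(⇐) This fails: n = 21 satisfies both congruences on the right (21 ≡ 3 mod 9 and 21 ≡ 1 mod 4) yet 21 ≡ 21 (mod 36), not 26.

(⇒) fails and (⇐) fails.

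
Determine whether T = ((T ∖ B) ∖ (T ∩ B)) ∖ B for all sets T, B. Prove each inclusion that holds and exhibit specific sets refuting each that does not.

(⟸) Let x ∈ ((T ∖ B) ∖ (T ∩ B)) ∖ B. Then x ∈ T and x ∉ B, from which x ∈ T.

(⟹) This inclusion fails. Take T = {1}, B = {1}; then 1 ∈ T but 1 ∉ ((T ∖ B) ∖ (T ∩ B)) ∖ B.

The sets are not equal: only the reverse inclusion holds.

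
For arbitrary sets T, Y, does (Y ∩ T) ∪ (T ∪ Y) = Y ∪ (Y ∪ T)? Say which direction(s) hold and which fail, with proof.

The two sets are equal.

(⊇) Let x ∈ Y ∪ (Y ∪ T). Then either x ∈ T and x ∉ Y; or x ∈ Y and x ∉ T; or x ∈ T ∩ Y. In each case x ∈ (Y ∩ T) ∪ (T ∪ Y), so Y ∪ (Y ∪ T) ⊆ (Y ∩ T) ∪ (T ∪ Y).

(⊆) Let x ∈ (Y ∩ T) ∪ (T ∪ Y). Then either x ∈ T and x ∉ Y; or x ∈ Y and x ∉ T; or x ∈ T ∩ Y. In each case x ∈ Y ∪ (Y ∪ T), so (Y ∩ T) ∪ (T ∪ Y) ⊆ Y ∪ (Y ∪ T).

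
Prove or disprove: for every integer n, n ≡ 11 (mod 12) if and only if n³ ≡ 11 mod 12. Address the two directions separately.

(→) Suppose n ≡ 11 (mod 12). Write n = 12j + 11. Then (12j + 11)³ = 1728j³ + 4752j² + 4356j + 1331 = 12(144j³ + 396j² + 363j + 110) + 11, so n³ ≡ 11 (mod 12).

(←) For the converse, argue contrapositively. If n ≢ 11 (mod 12), then n is congruent to one of 0, 1, 2, 3, 4, 5, 6, 7, 8, 9, 10 modulo 12, and these give n³ ≡ 0, 1, 8, 3, 4, 5, 0, 7, 8, 9, 4 respectively — never 11.

Both directions hold; the statement is true.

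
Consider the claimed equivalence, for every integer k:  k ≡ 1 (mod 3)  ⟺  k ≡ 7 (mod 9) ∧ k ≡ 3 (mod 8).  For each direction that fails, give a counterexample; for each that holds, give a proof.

Only the converse holds.

(→) This fails: k = 1 gives 1 ≡ 1 (mod 3) but 1 ≡ 1 (mod 9), so the conjunction on the right does not hold.

(←) Conversely, if k ≡ 7 (mod 9) and k ≡ 3 (mod 8), then by the Chinese remainder theorem k ≡ 43 (mod 72). Since 43 ≡ 1 (mod 3) and 3 ∣ 72, we get k ≡ 1 (mod 3).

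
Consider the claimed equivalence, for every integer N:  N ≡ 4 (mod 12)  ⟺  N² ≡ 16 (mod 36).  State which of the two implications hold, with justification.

Neither direction holds.

Forward direction. This fails: take N = 16. Then 16 ≡ 4 (mod 12), but 16² = 256 ≡ 4 (mod 36), not 16.

Converse. This fails: take N = 14. Then 14² = 196 ≡ 16 (mod 36), yet 14 ≡ 2 (mod 12), not 4.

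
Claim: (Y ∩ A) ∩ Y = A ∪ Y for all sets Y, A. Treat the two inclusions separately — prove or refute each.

(⊆) holds; (⊇) fails.

Forward inclusion. Let x ∈ (Y ∩ A) ∩ Y. Then x ∈ Y ∩ A, from which x ∈ A ∪ Y.

Reverse inclusion. This inclusion fails. Take Y = {1}, A = ∅; then 1 ∈ A ∪ Y but 1 ∉ (Y ∩ A) ∩ Y.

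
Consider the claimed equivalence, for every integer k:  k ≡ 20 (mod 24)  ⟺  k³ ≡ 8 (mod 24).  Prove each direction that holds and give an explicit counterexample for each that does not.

(⇒) holds; (⇐) fails.

(⇐) This fails: take k = 2. Then 2³ = 8 ≡ 8 (mod 24), yet 2 ≡ 2 (mod 24), not 20.

(⇒) Suppose k ≡ 20 (mod 24). Write k = 24j + 20. Then (24j + 20)³ = 13824j³ + 34560j² + 28800j + 8000 = 24(576j³ + 1440j² + 1200j + 333) + 8, so k³ ≡ 8 (mod 24).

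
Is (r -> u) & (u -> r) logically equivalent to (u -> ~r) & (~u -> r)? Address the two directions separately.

(⇒) fails and (⇐) fails.

Forward direction. This fails. Under r = F, u = F, the left side is true but the right side is false.

Converse. This fails. Under r = T, u = F, the left side is false but the right side is true.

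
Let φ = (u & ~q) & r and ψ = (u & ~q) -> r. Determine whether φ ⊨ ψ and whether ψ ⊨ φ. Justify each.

(→) Assume the antecedent. If r is true, (u & ~q) -> r reduces to true regardless of the other variables. If r is false, the antecedent cannot hold. Either way (u & ~q) -> r holds.

(←) This fails. Under r = F, u = F, q = F, the left side is false but the right side is true.

Only the forward direction holds.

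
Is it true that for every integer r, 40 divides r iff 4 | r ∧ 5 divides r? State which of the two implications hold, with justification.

Forward direction. If 40 ∣ r, write r = 40q. Since 40 = 10·4, r = 4·(10q), so 4 ∣ r; and since 40 = 8·5, r = 5·(8q), so 5 ∣ r.

Converse. This fails: take r = 20. Both 4 ∣ 20 and 5 ∣ 20, yet 20 is not a multiple of 40 (since 20 = 0·40 + 20), so 40 ∤ 20.

Only the forward implication holds.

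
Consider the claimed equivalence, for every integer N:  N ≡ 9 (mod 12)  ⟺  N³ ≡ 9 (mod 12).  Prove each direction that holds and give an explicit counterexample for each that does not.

[⇒] Suppose N ≡ 9 (mod 12). Write N = 12j + 9. Then (12j + 9)³ = 1728j³ + 3888j² + 2916j + 729 = 12(144j³ + 324j² + 243j + 60) + 9, so N³ ≡ 9 (mod 12).

[⇐] Conversely, suppose N³ ≡ 9 (mod 12). The only residue r in {0, …, 11} with r³ ≡ 9 (mod 12) is r = 9, so N ≡ 9 (mod 12).

Both implications hold.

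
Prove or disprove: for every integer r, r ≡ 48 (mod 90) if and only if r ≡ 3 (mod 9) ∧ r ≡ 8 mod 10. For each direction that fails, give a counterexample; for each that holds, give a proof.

The biconditional holds.

(→) Suppose r ≡ 48 (mod 90); write r = 90j + 48. Since 9 ∣ 90, reducing mod 9 gives r ≡ 48 ≡ 3 (mod 9); since 10 ∣ 90, reducing mod 10 gives r ≡ 48 ≡ 8 (mod 10).

(←) Conversely, if r ≡ 3 (mod 9) and r ≡ 8 (mod 10), then by the Chinese remainder theorem r ≡ 48 (mod 90). This is exactly r ≡ 48 (mod 90).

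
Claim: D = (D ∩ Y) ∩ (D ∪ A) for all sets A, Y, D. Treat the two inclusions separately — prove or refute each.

Forward inclusion. This inclusion fails. Take A = ∅, Y = ∅, D = {1}; then 1 ∈ D but 1 ∉ (D ∩ Y) ∩ (D ∪ A).

Reverse inclusion. Let x ∈ (D ∩ Y) ∩ (D ∪ A). Then either x ∈ Y ∩ D and x ∉ A; or x ∈ A ∩ Y ∩ D. In each case x ∈ D, so (D ∩ Y) ∩ (D ∪ A) ⊆ D.

The sets are not equal: only the reverse inclusion holds.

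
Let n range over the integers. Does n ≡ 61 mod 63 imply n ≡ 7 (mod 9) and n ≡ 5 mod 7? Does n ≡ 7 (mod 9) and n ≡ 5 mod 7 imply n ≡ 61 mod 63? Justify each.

Equivalent; both directions hold.

(⇒) Suppose n ≡ 61 (mod 63); write n = 63j + 61. Since 9 ∣ 63, reducing mod 9 gives n ≡ 61 ≡ 7 (mod 9); since 7 ∣ 63, reducing mod 7 gives n ≡ 61 ≡ 5 (mod 7).

(⇐) Conversely, if n ≡ 7 (mod 9) and n ≡ 5 (mod 7), then by the Chinese remainder theorem n ≡ 61 (mod 63). This is exactly n ≡ 61 (mod 63).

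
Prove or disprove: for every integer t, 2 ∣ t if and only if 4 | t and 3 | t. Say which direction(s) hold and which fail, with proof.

The forward direction fails; the converse holds.

[⇒] This fails: take t = 2. Certainly 2 ∣ 2, but 4 ∤ 2.

[⇐] Suppose 4 ∣ t and 3 ∣ t. Any common multiple of 4 and 3 is a multiple of their lcm; here gcd(4, 3) = 1, so lcm(4, 3) = 4·3 = 12, so 12 ∣ t. Since 2 ∣ 12, it follows that 2 ∣ t.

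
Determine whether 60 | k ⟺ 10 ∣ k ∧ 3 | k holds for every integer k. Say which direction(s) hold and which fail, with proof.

The forward direction holds; the converse fails.

(⇒) If 60 ∣ k, write k = 60q. Since 60 = 6·10, k = 10·(6q), so 10 ∣ k; and since 60 = 20·3, k = 3·(20q), so 3 ∣ k.

(⇐) This fails: take k = 30. Both 10 ∣ 30 and 3 ∣ 30, yet 30 is not a multiple of 60 (since 30 = 0·60 + 30), so 60 ∤ 30.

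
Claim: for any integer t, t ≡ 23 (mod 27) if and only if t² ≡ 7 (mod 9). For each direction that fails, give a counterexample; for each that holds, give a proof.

(⇒) Suppose t ≡ 23 (mod 27). Then t² ≡ 23² = 529 (mod 27), and since 9 ∣ 27, also t² ≡ 7 (mod 9).

(⇐) This fails: take t = 4. Then 4² = 16 ≡ 7 (mod 9), yet 4 ≡ 4 (mod 27), not 23.

Only the forward direction holds.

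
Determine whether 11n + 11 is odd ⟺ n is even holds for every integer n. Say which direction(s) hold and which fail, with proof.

(⇒) Suppose 11n + 11 is odd. Since 11 is odd, 11n and n have the same parity, so 11n + 11 ≡ n + 11 (mod 2). As 11 is odd, 11n + 11 is odd exactly when n is even. Thus n is even.

(⇐) Conversely, suppose n is even; write n = 2j. Then 11n + 11 = 11·(2j) + 11 = 2·11j + 11, which is odd.

Equivalent; both directions hold.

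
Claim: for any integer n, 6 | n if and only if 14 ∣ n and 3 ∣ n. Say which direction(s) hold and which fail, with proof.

(→) This fails: take n = 6. Certainly 6 ∣ 6, but 14 ∤ 6.

(←) Suppose 14 ∣ n and 3 ∣ n. Any common multiple of 14 and 3 is a multiple of their lcm; here gcd(14, 3) = 1, so lcm(14, 3) = 14·3 = 42, so 42 ∣ n. Since 6 ∣ 42, it follows that 6 ∣ n.

Only the reverse direction holds.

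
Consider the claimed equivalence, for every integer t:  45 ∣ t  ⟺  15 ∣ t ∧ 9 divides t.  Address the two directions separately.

(⇒) If 45 ∣ t, write t = 45q. Since 45 = 3·15, t = 15·(3q), so 15 ∣ t; and since 45 = 5·9, t = 9·(5q), so 9 ∣ t.

(⇐) Suppose 15 ∣ t and 9 ∣ t. Any common multiple of 15 and 9 is a multiple of their lcm; here lcm(15, 9) = 15·9/gcd(15, 9) = 135/3 = 45, so 45 ∣ t.

Both directions hold.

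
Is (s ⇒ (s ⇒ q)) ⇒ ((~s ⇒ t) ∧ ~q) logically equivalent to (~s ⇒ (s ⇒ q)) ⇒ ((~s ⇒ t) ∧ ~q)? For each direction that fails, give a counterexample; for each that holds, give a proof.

Both directions hold; the statement is true.

(⟹) Assume the antecedent. If t is true, the antecedent forces (q = F, t = T, s = F) or (q = F, t = T, s = T), and the consequent holds there. If t is false, the antecedent forces (q = F, t = F, s = T), and the consequent holds there. Either way the consequent holds.

(⟸) Assume the antecedent. If t is true, the antecedent forces (q = F, t = T, s = F) or (q = F, t = T, s = T), and the consequent holds there. If t is false, the antecedent forces (q = F, t = F, s = T), and the consequent holds there. Either way the consequent holds.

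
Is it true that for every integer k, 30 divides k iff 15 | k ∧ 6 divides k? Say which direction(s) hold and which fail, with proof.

Both directions hold; the statement is true.

(←) Suppose 15 ∣ k and 6 ∣ k. Any common multiple of 15 and 6 is a multiple of their lcm; here lcm(15, 6) = 15·6/gcd(15, 6) = 90/3 = 30, so 30 ∣ k.

(→) If 30 ∣ k, write k = 30q. Since 30 = 2·15, k = 15·(2q), so 15 ∣ k; and since 30 = 5·6, k = 6·(5q), so 6 ∣ k.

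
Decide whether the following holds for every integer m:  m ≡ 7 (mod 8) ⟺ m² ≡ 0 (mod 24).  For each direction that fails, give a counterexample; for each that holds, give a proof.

(⇒) This fails: take m = 7. Then 7 ≡ 7 (mod 8), but 7² = 49 ≡ 1 (mod 24), not 0.

(⇐) This fails: take m = 0. Then 0² = 0 ≡ 0 (mod 24), yet 0 ≡ 0 (mod 8), not 7.

Neither direction holds.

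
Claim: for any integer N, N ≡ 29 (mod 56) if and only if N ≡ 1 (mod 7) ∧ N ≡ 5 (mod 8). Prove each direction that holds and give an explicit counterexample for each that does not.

(←) If N ≡ 1 (mod 7) and N ≡ 5 (mod 8), then by the Chinese remainder theorem N ≡ 29 (mod 56). This is exactly N ≡ 29 (mod 56).

(→) Suppose N ≡ 29 (mod 56); write N = 56j + 29. Since 7 ∣ 56, reducing mod 7 gives N ≡ 29 ≡ 1 (mod 7); since 8 ∣ 56, reducing mod 8 gives N ≡ 29 ≡ 5 (mod 8).

Equivalent; both directions hold.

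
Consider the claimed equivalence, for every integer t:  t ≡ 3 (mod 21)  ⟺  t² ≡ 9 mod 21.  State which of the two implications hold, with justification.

(⟹) Suppose t ≡ 3 (mod 21). Write t = 21j + 3. Then (21j + 3)² = 441j² + 126j + 9 = 21(21j² + 6j) + 9, so t² ≡ 9 (mod 21).

(⟸) This fails: take t = 18. Then 18² = 324 ≡ 9 (mod 21), yet 18 ≡ 18 (mod 21), not 3.

Not equivalent: only (⇒) holds.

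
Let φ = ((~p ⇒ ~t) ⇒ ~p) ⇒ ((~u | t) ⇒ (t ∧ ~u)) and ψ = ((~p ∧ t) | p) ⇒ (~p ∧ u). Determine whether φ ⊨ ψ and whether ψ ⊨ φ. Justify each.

Neither direction holds.

[⇒] This fails. Under p = T, t = F, u = F, the left side is true but the right side is false.

[⇐] This fails. Under p = F, t = F, u = F, the left side is false but the right side is true.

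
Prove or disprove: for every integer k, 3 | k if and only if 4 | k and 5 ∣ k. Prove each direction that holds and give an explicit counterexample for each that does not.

(⇒) fails and (⇐) fails.

(⇒) This fails: take k = 3. Certainly 3 ∣ 3, but 4 ∤ 3.

(⇐) This fails: take k = 20. Both 4 ∣ 20 and 5 ∣ 20, yet 20 is not a multiple of 3 (since 20 = 6·3 + 2), so 3 ∤ 20.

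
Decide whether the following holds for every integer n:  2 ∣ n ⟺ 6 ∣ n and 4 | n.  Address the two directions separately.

Not equivalent: only (⇐) holds.

(⟹) This fails: take n = 2. Certainly 2 ∣ 2, but 6 ∤ 2.

(⟸) Suppose 6 ∣ n and 4 ∣ n. Any common multiple of 6 and 4 is a multiple of their lcm; here lcm(6, 4) = 6·4/gcd(6, 4) = 24/2 = 12, so 12 ∣ n. Since 2 ∣ 12, it follows that 2 ∣ n.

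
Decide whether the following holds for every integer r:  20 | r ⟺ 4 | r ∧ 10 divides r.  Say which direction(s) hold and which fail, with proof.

Both implications hold.

(⟹) If 20 ∣ r, write r = 20q. Since 20 = 5·4, r = 4·(5q), so 4 ∣ r; and since 20 = 2·10, r = 10·(2q), so 10 ∣ r.

(⟸) Suppose 4 ∣ r and 10 ∣ r. Any common multiple of 4 and 10 is a multiple of their lcm; here lcm(4, 10) = 4·10/gcd(4, 10) = 40/2 = 20, so 20 ∣ r.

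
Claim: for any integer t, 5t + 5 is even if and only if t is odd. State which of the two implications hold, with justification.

Forward direction. Suppose 5t + 5 is even. Since 5 is odd, 5t and t have the same parity, so 5t + 5 ≡ t + 5 (mod 2). As 5 is odd, 5t + 5 is even exactly when t is odd. Thus t is odd.

Converse. Suppose t is odd; write t = 2j + 1. Then 5t + 5 = 5·(2j + 1) + 5 = 2·5j + 10, which is even.

The biconditional holds.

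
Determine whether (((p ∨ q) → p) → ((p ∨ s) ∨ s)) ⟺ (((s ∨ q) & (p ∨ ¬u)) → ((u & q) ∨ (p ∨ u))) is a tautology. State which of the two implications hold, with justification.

Forward direction. This fails. Under p = F, q = T, u = F, s = F, the left side is true but the right side is false.

Converse. This fails. Under p = F, q = F, u = F, s = F, the left side is false but the right side is true.

Neither implication holds.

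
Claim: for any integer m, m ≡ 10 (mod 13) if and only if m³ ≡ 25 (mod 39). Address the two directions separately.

(→) This fails: take m = 23. Then 23 ≡ 10 (mod 13), but 23³ = 12167 ≡ 38 (mod 39), not 25.

(←) This fails: take m = 4. Then 4³ = 64 ≡ 25 (mod 39), yet 4 ≡ 4 (mod 13), not 10.

(⇒) fails and (⇐) fails.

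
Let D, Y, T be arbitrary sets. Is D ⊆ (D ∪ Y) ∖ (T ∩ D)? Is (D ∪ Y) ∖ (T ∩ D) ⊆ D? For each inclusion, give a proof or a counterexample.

(⊆) This inclusion fails. Take D = {1}, Y = ∅, T = {1}; then 1 ∈ D but 1 ∉ (D ∪ Y) ∖ (T ∩ D).

(⊇) This inclusion fails. Take D = ∅, Y = {1}, T = ∅; then 1 ∈ (D ∪ Y) ∖ (T ∩ D) but 1 ∉ D.

Both inclusions fail.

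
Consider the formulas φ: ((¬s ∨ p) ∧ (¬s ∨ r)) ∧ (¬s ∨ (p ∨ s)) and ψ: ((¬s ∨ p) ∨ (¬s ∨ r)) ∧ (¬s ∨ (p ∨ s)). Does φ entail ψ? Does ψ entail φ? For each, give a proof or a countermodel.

(←) This fails. Under r = T, s = T, p = F, the left side is false but the right side is true.

(→) Assume the antecedent. If r is true, the consequent reduces to true regardless of the other variables. If r is false, the antecedent forces (r = F, s = F, p = F) or (r = F, s = F, p = T), and the consequent holds there. Either way the consequent holds.

Only the forward implication holds.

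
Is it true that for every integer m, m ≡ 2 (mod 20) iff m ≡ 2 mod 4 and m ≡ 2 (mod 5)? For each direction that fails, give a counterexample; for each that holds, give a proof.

(⟸) If m ≡ 2 (mod 4) and m ≡ 2 (mod 5), then by the Chinese remainder theorem m ≡ 2 (mod 20). This is exactly m ≡ 2 (mod 20).

(⟹) Suppose m ≡ 2 (mod 20); write m = 20j + 2. Since 4 ∣ 20, reducing mod 4 gives m ≡ 2 (mod 4); since 5 ∣ 20, reducing mod 5 gives m ≡ 2 (mod 5).

Equivalent; both directions hold.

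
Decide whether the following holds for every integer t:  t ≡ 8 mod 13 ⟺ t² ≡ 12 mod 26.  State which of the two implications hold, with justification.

(⇒) This fails: take t = 21. Then 21 ≡ 8 (mod 13), but 21² = 441 ≡ 25 (mod 26), not 12.

(⇐) This fails: take t = 18. Then 18² = 324 ≡ 12 (mod 26), yet 18 ≡ 5 (mod 13), not 8.

Neither direction holds.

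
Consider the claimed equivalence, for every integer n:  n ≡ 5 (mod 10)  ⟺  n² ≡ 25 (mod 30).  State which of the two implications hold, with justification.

Only the reverse direction holds.

(→) This fails: take n = 15. Then 15 ≡ 5 (mod 10), but 15² = 225 ≡ 15 (mod 30), not 25.

(←) Conversely, the residues r modulo 30 with r² ≡ 25 (mod 30) are exactly {5, 25}, and each is ≡ 5 (mod 10).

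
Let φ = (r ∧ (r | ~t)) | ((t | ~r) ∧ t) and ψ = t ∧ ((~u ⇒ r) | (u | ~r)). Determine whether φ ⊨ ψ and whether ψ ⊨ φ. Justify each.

(⇒) fails; (⇐) holds.

[⇒] This fails. Under u = F, t = F, r = T, the left side is true but the right side is false.

[⇐] Assume the antecedent. If u is true, the antecedent forces (u = T, t = T, r = F) or (u = T, t = T, r = T), and the consequent holds there. If u is false, the antecedent forces (u = F, t = T, r = F) or (u = F, t = T, r = T), and the consequent holds there. Either way the consequent holds.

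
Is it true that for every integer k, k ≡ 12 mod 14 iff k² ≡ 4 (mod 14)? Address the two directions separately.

Only the forward implication holds.

Forward direction. Suppose k ≡ 12 mod 14. Write k = 14j + 12. Then (14j + 12)² = 196j² + 336j + 144 = 14(14j² + 24j + 10) + 4, so k² ≡ 4 (mod 14).

Converse. This fails: take k = 2. Then 2² = 4 ≡ 4 (mod 14), yet 2 ≡ 2 (mod 14), not 12.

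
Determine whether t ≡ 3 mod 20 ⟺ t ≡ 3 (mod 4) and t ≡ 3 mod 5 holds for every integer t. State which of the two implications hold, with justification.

Both directions hold; the statement is true.

(←) If t ≡ 3 (mod 4) and t ≡ 3 (mod 5), then by the Chinese remainder theorem t ≡ 3 (mod 20). This is exactly t ≡ 3 (mod 20).

(→) Suppose t ≡ 3 (mod 20); write t = 20j + 3. Since 4 ∣ 20, reducing mod 4 gives t ≡ 3 (mod 4); since 5 ∣ 20, reducing mod 5 gives t ≡ 3 (mod 5).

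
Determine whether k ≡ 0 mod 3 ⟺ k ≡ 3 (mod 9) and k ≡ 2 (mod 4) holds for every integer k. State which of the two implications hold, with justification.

(⇒) fails; (⇐) holds.

(⇒) This fails: k = 0 gives 0 ≡ 0 (mod 3) but 0 ≡ 0 (mod 9), so the conjunction on the right does not hold.

(⇐) Conversely, if k ≡ 3 (mod 9) and k ≡ 2 (mod 4), then by the Chinese remainder theorem k ≡ 30 (mod 36). Since 30 ≡ 0 (mod 3) and 3 ∣ 36, we get k ≡ 0 (mod 3).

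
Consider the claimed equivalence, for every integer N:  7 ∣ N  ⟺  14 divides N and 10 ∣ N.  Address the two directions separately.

(⟹) This fails: take N = 7. Certainly 7 ∣ 7, but 14 ∤ 7.

(⟸) Suppose 14 ∣ N and 10 ∣ N. Any common multiple of 14 and 10 is a multiple of their lcm; here lcm(14, 10) = 14·10/gcd(14, 10) = 140/2 = 70, so 70 ∣ N. Since 7 ∣ 70, it follows that 7 ∣ N.

The forward direction fails; the converse holds.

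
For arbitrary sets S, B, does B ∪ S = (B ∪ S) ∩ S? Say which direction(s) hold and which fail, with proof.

The sets are not equal: only the reverse inclusion holds.

Forward inclusion. This inclusion fails. Take S = ∅, B = {1}; then 1 ∈ B ∪ S but 1 ∉ (B ∪ S) ∩ S.

Reverse inclusion. Let x ∈ (B ∪ S) ∩ S. Then either x ∈ S and x ∉ B; or x ∈ S ∩ B. In each case x ∈ B ∪ S, so (B ∪ S) ∩ S ⊆ B ∪ S.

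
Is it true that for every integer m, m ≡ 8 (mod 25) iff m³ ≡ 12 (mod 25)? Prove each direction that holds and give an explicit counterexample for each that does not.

Both implications hold.

(⟹) Suppose m ≡ 8 (mod 25). Write m = 25j + 8. Then (25j + 8)³ = 15625j³ + 15000j² + 4800j + 512 = 25(625j³ + 600j² + 192j + 20) + 12, so m³ ≡ 12 (mod 25).

(⟸) Conversely, suppose m³ ≡ 12 (mod 25). The only residue r in {0, …, 24} with r³ ≡ 12 (mod 25) is r = 8, so m ≡ 8 (mod 25).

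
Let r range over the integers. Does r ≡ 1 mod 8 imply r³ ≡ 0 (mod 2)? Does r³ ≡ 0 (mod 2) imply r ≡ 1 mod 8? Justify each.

(⟹) This fails: take r = 1. Then 1 ≡ 1 (mod 8), but 1³ = 1 ≡ 1 (mod 2), not 0.

(⟸) This fails: take r = 0. Then 0³ = 0 ≡ 0 (mod 2), yet 0 ≡ 0 (mod 8), not 1.

Both directions fail.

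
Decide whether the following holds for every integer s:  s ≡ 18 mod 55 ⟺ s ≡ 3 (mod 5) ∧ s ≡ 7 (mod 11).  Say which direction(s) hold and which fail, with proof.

Both directions hold.

(←) If s ≡ 3 (mod 5) and s ≡ 7 (mod 11), then by the Chinese remainder theorem s ≡ 18 (mod 55). This is exactly s ≡ 18 (mod 55).

(→) Suppose s ≡ 18 (mod 55); write s = 55j + 18. Since 5 ∣ 55, reducing mod 5 gives s ≡ 18 ≡ 3 (mod 5); since 11 ∣ 55, reducing mod 11 gives s ≡ 18 ≡ 7 (mod 11).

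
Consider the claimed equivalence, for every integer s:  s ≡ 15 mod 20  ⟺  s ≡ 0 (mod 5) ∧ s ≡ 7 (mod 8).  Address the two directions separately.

(⇒) This fails: s = 35 gives 35 ≡ 15 (mod 20) but 35 ≡ 3 (mod 8), so the conjunction on the right does not hold.

(⇐) Conversely, if s ≡ 0 (mod 5) and s ≡ 7 (mod 8), then by the Chinese remainder theorem s ≡ 15 (mod 40). Since 15 ≡ 15 (mod 20) and 20 ∣ 40, we get s ≡ 15 (mod 20).

The forward direction fails; the converse holds.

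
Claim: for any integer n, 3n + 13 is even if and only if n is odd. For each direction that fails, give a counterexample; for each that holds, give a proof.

Equivalent; both directions hold.

(⟹) Suppose 3n + 13 is even. Since 3 is odd, 3n and n have the same parity, so 3n + 13 ≡ n + 13 (mod 2). As 13 is odd, 3n + 13 is even exactly when n is odd. Thus n is odd.

(⟸) Conversely, suppose n is odd; write n = 2j + 1. Then 3n + 13 = 3·(2j + 1) + 13 = 2·3j + 16, which is even.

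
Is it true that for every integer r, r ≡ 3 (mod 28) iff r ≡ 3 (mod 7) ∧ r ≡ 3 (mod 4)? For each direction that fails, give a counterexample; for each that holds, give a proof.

Both implications hold.

Forward direction. Suppose r ≡ 3 (mod 28); write r = 28j + 3. Since 7 ∣ 28, reducing mod 7 gives r ≡ 3 (mod 7); since 4 ∣ 28, reducing mod 4 gives r ≡ 3 (mod 4).

Converse. If r ≡ 3 (mod 7) and r ≡ 3 (mod 4), then by the Chinese remainder theorem r ≡ 3 (mod 28). This is exactly r ≡ 3 (mod 28).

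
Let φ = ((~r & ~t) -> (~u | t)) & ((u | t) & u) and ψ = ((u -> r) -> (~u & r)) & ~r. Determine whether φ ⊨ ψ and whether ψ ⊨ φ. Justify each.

(→) This fails. Under u = T, t = F, r = T, the left side is true but the right side is false.

(←) This fails. Under u = T, t = F, r = F, the left side is false but the right side is true.

Neither direction holds.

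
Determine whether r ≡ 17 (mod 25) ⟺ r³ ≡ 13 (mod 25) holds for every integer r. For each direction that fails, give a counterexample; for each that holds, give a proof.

Equivalent; both directions hold.

(→) Suppose r ≡ 17 (mod 25). Write r = 25j + 17. Then (25j + 17)³ = 15625j³ + 31875j² + 21675j + 4913 = 25(625j³ + 1275j² + 867j + 196) + 13, so r³ ≡ 13 (mod 25).

(←) Conversely, suppose r³ ≡ 13 (mod 25). The only residue r in {0, …, 24} with r³ ≡ 13 (mod 25) is r = 17, so r ≡ 17 (mod 25).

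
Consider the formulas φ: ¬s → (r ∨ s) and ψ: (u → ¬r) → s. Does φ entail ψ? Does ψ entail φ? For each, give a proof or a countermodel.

The forward direction fails; the converse holds.

[⇒] This fails. Under u = F, r = T, s = F, the left side is true but the right side is false.

[⇐] Assume the antecedent. If r is true, ¬s → (r ∨ s) reduces to true regardless of the other variables. If r is false, the antecedent forces (u = F, r = F, s = T) or (u = T, r = F, s = T), and ¬s → (r ∨ s) holds there. Either way ¬s → (r ∨ s) holds.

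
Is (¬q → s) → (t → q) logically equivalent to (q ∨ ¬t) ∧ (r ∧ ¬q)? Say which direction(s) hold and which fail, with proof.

(⟸) Assume the antecedent. If s is true, the antecedent forces (s = T, r = T, q = F, t = F), and (¬q → s) → (t → q) holds there. If s is false, (¬q → s) → (t → q) reduces to true regardless of the other variables. Either way (¬q → s) → (t → q) holds.

(⟹) This fails. Under s = F, r = F, q = F, t = F, the left side is true but the right side is false.

(⇒) fails; (⇐) holds.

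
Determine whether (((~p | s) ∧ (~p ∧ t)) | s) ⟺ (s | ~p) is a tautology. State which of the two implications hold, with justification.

(→) Assume the antecedent. If p is true, the antecedent forces (p = T, t = F, s = T) or (p = T, t = T, s = T), and s | ~p holds there. If p is false, s | ~p reduces to true regardless of the other variables. Either way s | ~p holds.

(←) This fails. Under p = F, t = F, s = F, the left side is false but the right side is true.

(⇒) holds; (⇐) fails.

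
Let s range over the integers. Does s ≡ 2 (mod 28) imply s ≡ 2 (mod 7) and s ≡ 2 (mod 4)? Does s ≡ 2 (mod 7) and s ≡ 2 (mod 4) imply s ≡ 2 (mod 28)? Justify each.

(⟸) If s ≡ 2 (mod 7) and s ≡ 2 (mod 4), then by the Chinese remainder theorem s ≡ 2 (mod 28). This is exactly s ≡ 2 (mod 28).

(⟹) Suppose s ≡ 2 (mod 28); write s = 28j + 2. Since 7 ∣ 28, reducing mod 7 gives s ≡ 2 (mod 7); since 4 ∣ 28, reducing mod 4 gives s ≡ 2 (mod 4).

Both directions hold.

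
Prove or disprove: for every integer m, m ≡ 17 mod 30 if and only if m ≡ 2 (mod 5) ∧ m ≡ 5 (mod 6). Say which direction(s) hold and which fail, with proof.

Both directions hold; the statement is true.

[⇒] Suppose m ≡ 17 (mod 30); write m = 30j + 17. Since 5 ∣ 30, reducing mod 5 gives m ≡ 17 ≡ 2 (mod 5); since 6 ∣ 30, reducing mod 6 gives m ≡ 17 ≡ 5 (mod 6).

[⇐] Conversely, if m ≡ 2 (mod 5) and m ≡ 5 (mod 6), then by the Chinese remainder theorem m ≡ 17 (mod 30). This is exactly m ≡ 17 (mod 30).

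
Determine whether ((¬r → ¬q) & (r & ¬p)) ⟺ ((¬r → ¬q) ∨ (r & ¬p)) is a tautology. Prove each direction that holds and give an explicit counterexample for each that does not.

(→) Assume the antecedent. If r is true, (¬r → ¬q) ∨ (r & ¬p) reduces to true regardless of the other variables. If r is false, the antecedent cannot hold. Either way (¬r → ¬q) ∨ (r & ¬p) holds.

(←) This fails. Under r = F, p = F, q = F, the left side is false but the right side is true.

Not equivalent: only (⇒) holds.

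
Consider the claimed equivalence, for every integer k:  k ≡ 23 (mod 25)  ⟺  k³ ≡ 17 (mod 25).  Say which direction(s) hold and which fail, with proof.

Both directions hold; the statement is true.

[⇒] Suppose k ≡ 23 (mod 25). Write k = 25j + 23. Then (25j + 23)³ = 15625j³ + 43125j² + 39675j + 12167 = 25(625j³ + 1725j² + 1587j + 486) + 17, so k³ ≡ 17 (mod 25).

[⇐] Conversely, suppose k³ ≡ 17 (mod 25). The only residue r in {0, …, 24} with r³ ≡ 17 (mod 25) is r = 23, so k ≡ 23 (mod 25).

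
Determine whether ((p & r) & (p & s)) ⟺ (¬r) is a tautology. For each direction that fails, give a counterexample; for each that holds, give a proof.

(⇒) This fails. Under p = T, r = T, s = T, the left side is true but the right side is false.

(⇐) This fails. Under p = F, r = F, s = F, the left side is false but the right side is true.

Neither direction holds.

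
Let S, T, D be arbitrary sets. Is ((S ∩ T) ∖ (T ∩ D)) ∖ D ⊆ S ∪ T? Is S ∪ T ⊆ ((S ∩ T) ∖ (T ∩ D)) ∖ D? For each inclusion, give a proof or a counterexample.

Forward inclusion. Let x ∈ ((S ∩ T) ∖ (T ∩ D)) ∖ D. Then x ∈ S ∩ T and x ∉ D, from which x ∈ S ∪ T.

Reverse inclusion. This inclusion fails. Take S = {1}, T = ∅, D = ∅; then 1 ∈ S ∪ T but 1 ∉ ((S ∩ T) ∖ (T ∩ D)) ∖ D.

The sets are not equal: only the forward inclusion holds.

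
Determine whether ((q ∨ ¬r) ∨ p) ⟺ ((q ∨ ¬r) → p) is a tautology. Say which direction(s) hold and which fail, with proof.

Forward direction. This fails. Under q = F, p = F, r = F, the left side is true but the right side is false.

Converse. This fails. Under q = F, p = F, r = T, the left side is false but the right side is true.

Neither direction holds.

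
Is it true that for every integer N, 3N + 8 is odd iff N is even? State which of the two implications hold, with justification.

(→) This fails: N = 1 gives 3N + 8 = 11, which is odd, but 1 is odd, not even.

(←) This also fails: N = 4 is even, but 3N + 8 = 20 is even, not odd.

Neither direction holds.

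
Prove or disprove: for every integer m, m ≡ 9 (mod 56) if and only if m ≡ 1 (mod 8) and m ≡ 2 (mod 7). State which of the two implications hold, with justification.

(⇐) If m ≡ 1 (mod 8) and m ≡ 2 (mod 7), then by the Chinese remainder theorem m ≡ 9 (mod 56). This is exactly m ≡ 9 (mod 56).

(⇒) Suppose m ≡ 9 (mod 56); write m = 56j + 9. Since 8 ∣ 56, reducing mod 8 gives m ≡ 9 ≡ 1 (mod 8); since 7 ∣ 56, reducing mod 7 gives m ≡ 9 ≡ 2 (mod 7).

The biconditional holds.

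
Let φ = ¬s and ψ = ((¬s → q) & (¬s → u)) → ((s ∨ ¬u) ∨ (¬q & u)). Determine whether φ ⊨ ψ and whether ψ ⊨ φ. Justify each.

[⇒] This fails. Under q = T, s = F, u = T, the left side is true but the right side is false.

[⇐] This fails. Under q = F, s = T, u = F, the left side is false but the right side is true.

(⇒) fails and (⇐) fails.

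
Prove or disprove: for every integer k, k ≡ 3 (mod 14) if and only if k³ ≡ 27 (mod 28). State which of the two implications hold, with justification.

Neither implication holds.

[⇒] This fails: take k = 17. Then 17 ≡ 3 (mod 14), but 17³ = 4913 ≡ 13 (mod 28), not 27.

[⇐] This fails: take k = 19. Then 19³ = 6859 ≡ 27 (mod 28), yet 19 ≡ 5 (mod 14), not 3.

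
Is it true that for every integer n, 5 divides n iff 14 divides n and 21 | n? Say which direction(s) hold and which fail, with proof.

(⟹) This fails: take n = 5. Certainly 5 ∣ 5, but 14 ∤ 5.

(⟸) This fails: take n = 42. Both 14 ∣ 42 and 21 ∣ 42, yet 42 is not a multiple of 5 (since 42 = 8·5 + 2), so 5 ∤ 42.

Neither direction holds.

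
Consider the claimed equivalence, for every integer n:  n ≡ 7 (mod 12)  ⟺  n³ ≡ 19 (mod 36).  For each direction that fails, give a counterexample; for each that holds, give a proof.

Equivalent; both directions hold.

(⇒) Suppose n ≡ 7 (mod 12). Working modulo 36, n ∈ {7, 19, 31}; for each such r, r³ ≡ 19 (mod 36).

(⇐) Conversely, the residues r modulo 36 with r³ ≡ 19 (mod 36) are exactly {7, 19, 31}, and each is ≡ 7 (mod 12).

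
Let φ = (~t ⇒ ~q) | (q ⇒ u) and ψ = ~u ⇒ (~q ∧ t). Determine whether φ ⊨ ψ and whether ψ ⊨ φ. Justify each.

(⇒) This fails. Under u = F, t = F, q = F, the left side is true but the right side is false.

(⇐) Assume the antecedent. If u is true, (~t ⇒ ~q) | (q ⇒ u) reduces to true regardless of the other variables. If u is false, the antecedent forces (u = F, t = T, q = F), and (~t ⇒ ~q) | (q ⇒ u) holds there. Either way (~t ⇒ ~q) | (q ⇒ u) holds.

Only the converse holds.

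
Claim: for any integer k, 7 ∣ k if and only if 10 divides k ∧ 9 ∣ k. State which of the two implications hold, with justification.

Forward direction. This fails: take k = 7. Certainly 7 ∣ 7, but 10 ∤ 7.

Converse. This fails: take k = 90. Both 10 ∣ 90 and 9 ∣ 90, yet 90 is not a multiple of 7 (since 90 = 12·7 + 6), so 7 ∤ 90.

(⇒) fails and (⇐) fails.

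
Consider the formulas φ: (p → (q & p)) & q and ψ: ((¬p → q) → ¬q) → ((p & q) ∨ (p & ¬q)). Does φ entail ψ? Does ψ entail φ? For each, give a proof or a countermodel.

Only the forward implication holds.

(→) Assume the antecedent. If q is true, the consequent reduces to true regardless of the other variables. If q is false, the antecedent cannot hold. Either way the consequent holds.

(←) This fails. Under q = F, p = T, the left side is false but the right side is true.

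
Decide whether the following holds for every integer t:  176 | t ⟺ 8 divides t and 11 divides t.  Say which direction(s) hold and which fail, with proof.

Only the forward implication holds.

(←) This fails: take t = 88. Both 8 ∣ 88 and 11 ∣ 88, yet 88 is not a multiple of 176 (since 88 = 0·176 + 88), so 176 ∤ 88.

(→) If 176 ∣ t, write t = 176q. Since 176 = 22·8, t = 8·(22q), so 8 ∣ t; and since 176 = 16·11, t = 11·(16q), so 11 ∣ t.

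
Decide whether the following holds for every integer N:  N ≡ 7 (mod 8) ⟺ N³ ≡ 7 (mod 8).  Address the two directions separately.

[⇒] Suppose N ≡ 7 (mod 8). Write N = 8j + 7. Then (8j + 7)³ = 512j³ + 1344j² + 1176j + 343 = 8(64j³ + 168j² + 147j + 42) + 7, so N³ ≡ 7 (mod 8).

[⇐] For the converse, argue contrapositively. If N ≢ 7 (mod 8), then N is congruent to one of 0, 1, 2, 3, 4, 5, 6 modulo 8, and these give N³ ≡ 0, 1, 0, 3, 0, 5, 0 respectively — never 7.

Both directions hold; the statement is true.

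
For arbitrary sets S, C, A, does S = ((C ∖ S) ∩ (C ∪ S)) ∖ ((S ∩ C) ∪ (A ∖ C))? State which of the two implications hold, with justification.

(⊆) fails and (⊇) fails.

Forward inclusion. This inclusion fails. Take S = {1}, C = ∅, A = ∅; then 1 ∈ S but 1 ∉ ((C ∖ S) ∩ (C ∪ S)) ∖ ((S ∩ C) ∪ (A ∖ C)).

Reverse inclusion. This inclusion fails. Take S = ∅, C = {1}, A = ∅; then 1 ∈ ((C ∖ S) ∩ (C ∪ S)) ∖ ((S ∩ C) ∪ (A ∖ C)) but 1 ∉ S.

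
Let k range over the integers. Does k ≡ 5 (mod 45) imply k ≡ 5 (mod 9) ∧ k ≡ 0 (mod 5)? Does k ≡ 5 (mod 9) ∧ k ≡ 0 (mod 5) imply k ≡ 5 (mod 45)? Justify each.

[⇒] Suppose k ≡ 5 (mod 45); write k = 45j + 5. Since 9 ∣ 45, reducing mod 9 gives k ≡ 5 (mod 9); since 5 ∣ 45, reducing mod 5 gives k ≡ 5 ≡ 0 (mod 5).

[⇐] Conversely, if k ≡ 5 (mod 9) and k ≡ 0 (mod 5), then by the Chinese remainder theorem k ≡ 5 (mod 45). This is exactly k ≡ 5 (mod 45).

Both directions hold.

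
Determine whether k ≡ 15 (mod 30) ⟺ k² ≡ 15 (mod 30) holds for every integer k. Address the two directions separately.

(→) Suppose k ≡ 15 (mod 30). Write k = 30j + 15. Then (30j + 15)² = 900j² + 900j + 225 = 30(30j² + 30j + 7) + 15, so k² ≡ 15 (mod 30).

(←) Conversely, suppose k² ≡ 15 (mod 30). The only residue r in {0, …, 29} with r² ≡ 15 (mod 30) is r = 15, so k ≡ 15 (mod 30).

The biconditional holds.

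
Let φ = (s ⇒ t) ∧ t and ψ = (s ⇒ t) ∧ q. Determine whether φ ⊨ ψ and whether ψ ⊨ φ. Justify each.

Neither direction holds.

(→) This fails. Under t = T, s = F, q = F, the left side is true but the right side is false.

(←) This fails. Under t = F, s = F, q = T, the left side is false but the right side is true.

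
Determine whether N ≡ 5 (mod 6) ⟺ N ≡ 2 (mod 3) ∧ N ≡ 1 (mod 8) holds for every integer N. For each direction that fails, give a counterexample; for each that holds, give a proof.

(←) If N ≡ 2 (mod 3) and N ≡ 1 (mod 8), then by the Chinese remainder theorem N ≡ 17 (mod 24). Since 17 ≡ 5 (mod 6) and 6 ∣ 24, we get N ≡ 5 (mod 6).

(→) This fails: N = 11 gives 11 ≡ 5 (mod 6) but 11 ≡ 3 (mod 8), so the conjunction on the right does not hold.

Only the reverse direction holds.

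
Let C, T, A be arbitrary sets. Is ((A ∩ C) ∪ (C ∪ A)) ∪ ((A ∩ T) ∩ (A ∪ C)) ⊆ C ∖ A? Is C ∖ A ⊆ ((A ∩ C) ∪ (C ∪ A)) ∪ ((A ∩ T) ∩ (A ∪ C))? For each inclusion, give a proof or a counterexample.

The sets are not equal: only the reverse inclusion holds.

(⊆) This inclusion fails. Take C = ∅, T = ∅, A = {1}; then 1 ∈ ((A ∩ C) ∪ (C ∪ A)) ∪ ((A ∩ T) ∩ (A ∪ C)) but 1 ∉ C ∖ A.

(⊇) Let x ∈ C ∖ A. Then either x ∈ C and x ∉ T, A; or x ∈ C ∩ T and x ∉ A. In each case x ∈ ((A ∩ C) ∪ (C ∪ A)) ∪ ((A ∩ T) ∩ (A ∪ C)), so C ∖ A ⊆ ((A ∩ C) ∪ (C ∪ A)) ∪ ((A ∩ T) ∩ (A ∪ C)).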